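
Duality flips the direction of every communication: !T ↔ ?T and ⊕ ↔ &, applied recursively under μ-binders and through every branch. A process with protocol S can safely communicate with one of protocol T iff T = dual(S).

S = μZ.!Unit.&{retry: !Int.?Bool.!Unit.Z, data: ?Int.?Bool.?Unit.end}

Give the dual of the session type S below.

μZ ↦ μZ  (μ self-dual)
  !Unit ↦ ?Unit
    &{retry,data} ↦ ⊕{retry,data}  (external→internal)
      [retry]
        !Int ↦ ?Int
          ?Bool ↦ !Bool
            !Unit ↦ ?Unit
              Z self-dual
      [data]
        ?Int ↦ !Int
          ?Bool ↦ !Bool
            ?Unit ↦ !Unit
              end self-dual

μZ.?Unit.⊕{retry: ?Int.!Bool.?Unit.Z, data: !Int.!Bool.!Unit.end}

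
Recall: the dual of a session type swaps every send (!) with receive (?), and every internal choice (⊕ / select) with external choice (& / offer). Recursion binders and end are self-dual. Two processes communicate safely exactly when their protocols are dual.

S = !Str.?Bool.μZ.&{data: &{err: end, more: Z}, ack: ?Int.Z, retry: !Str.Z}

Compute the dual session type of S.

!Str = ?Str
  ?Bool = !Bool
    μZ = μZ  (binder kept)
      &{data,ack,retry} = ⊕{data,ack,retry}  (external→internal)
        case data:
          &{err,more} = ⊕{err,more}  (external→internal)
            case err:
              end self-dual
            case more:
              Z self-dual
        case ack:
          ?Int = !Int
            Z self-dual
        case retry:
          !Str = ?Str
            Z self-dual

?Str.!Bool.μZ.⊕{data: ⊕{err: end, more: Z}, ack: !Int.Z, retry: ?Str.Z}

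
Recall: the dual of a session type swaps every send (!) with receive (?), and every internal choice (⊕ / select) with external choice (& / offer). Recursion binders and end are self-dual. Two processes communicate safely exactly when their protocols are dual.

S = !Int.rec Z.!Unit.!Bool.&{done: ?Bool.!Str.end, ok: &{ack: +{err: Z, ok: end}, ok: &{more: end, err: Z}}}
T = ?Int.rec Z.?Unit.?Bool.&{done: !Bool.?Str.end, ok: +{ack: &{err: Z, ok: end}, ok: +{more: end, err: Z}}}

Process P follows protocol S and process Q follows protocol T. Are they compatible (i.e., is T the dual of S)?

!Int ‖ ?Int  match
  rec Z ‖ rec Z  match (binder kept)
    !Unit ‖ ?Unit  match
      !Bool ‖ ?Bool  match
        &{done,ok} ‖ &{done,ok}  ✗ choice polarity not flipped — not dual

NO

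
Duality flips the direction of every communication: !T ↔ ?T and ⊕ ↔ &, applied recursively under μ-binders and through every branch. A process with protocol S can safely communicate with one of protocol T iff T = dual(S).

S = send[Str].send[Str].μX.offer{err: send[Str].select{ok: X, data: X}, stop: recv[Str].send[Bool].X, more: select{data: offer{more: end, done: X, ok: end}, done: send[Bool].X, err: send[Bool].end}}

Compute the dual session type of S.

recv[Str].recv[Str].μX.select{err: recv[Str].offer{ok: X, data: X}, stop: send[Str].recv[Bool].X, more: offer{data: select{more: end, done: X, ok: end}, done: recv[Bool].X, err: recv[Bool].end}}

send[Str] = recv[Str]
  send[Str] = recv[Str]
    μX = μX  (rec unchanged)
      offer{err,stop,more} = select{err,stop,more}  (offer→select)
        • err:
          send[Str] = recv[Str]
            select{ok,data} = offer{ok,data}  (⊕→&)
              • ok:
                dual(X) = X
              • data:
                dual(X) = X
        • stop:
          recv[Str] = send[Str]
            send[Bool] = recv[Bool]
              dual(X) = X
        • more:
          select{data,done,err} = offer{data,done,err}  (⊕→&)
            • data:
              offer{more,done,ok} = select{more,done,ok}  (offer→select)
                • more:
                  dual(end) = end
                • done:
                  dual(X) = X
                • ok:
                  dual(end) = end
            • done:
              send[Bool] = recv[Bool]
                dual(X) = X
            • err:
              send[Bool] = recv[Bool]
                dual(end) = end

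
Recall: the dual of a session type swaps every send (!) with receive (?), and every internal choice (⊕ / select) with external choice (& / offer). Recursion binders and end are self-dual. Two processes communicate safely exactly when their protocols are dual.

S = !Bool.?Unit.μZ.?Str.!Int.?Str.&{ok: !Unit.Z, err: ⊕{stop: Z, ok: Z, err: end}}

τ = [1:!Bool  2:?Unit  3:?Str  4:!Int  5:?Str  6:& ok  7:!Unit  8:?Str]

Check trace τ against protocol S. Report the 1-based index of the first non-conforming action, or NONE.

NONE

step 1: !Bool  ok  now at ?Unit.μZ.…
step 2: ?Unit  ok  now at μZ.…
step 3: ?Str  ok  now at !Int.?Str.&{ok: !Unit.μZ.…, err: ⊕{stop: μZ.…, ok: μZ.…, err: end}}
step 4: !Int  ok  now at ?Str.&{ok: !Unit.μZ.…, err: ⊕{stop: μZ.…, ok: μZ.…, err: end}}
step 5: ?Str  ok  now at &{ok: !Unit.μZ.…, err: ⊕{stop: μZ.…, ok: μZ.…, err: end}}
step 6: & ok  ok  now at !Unit.μZ.…
step 7: !Unit  ok  now at μZ.…
step 8: ?Str  ok  now at !Int.?Str.&{ok: !Unit.μZ.…, err: ⊕{stop: μZ.…, ok: μZ.…, err: end}}
τ conforms to S (length 8)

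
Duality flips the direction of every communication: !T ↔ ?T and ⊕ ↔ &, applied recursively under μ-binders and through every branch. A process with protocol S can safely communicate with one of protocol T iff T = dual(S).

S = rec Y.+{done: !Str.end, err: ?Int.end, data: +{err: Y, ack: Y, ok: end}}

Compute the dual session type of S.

rec Y → rec Y  (μ self-dual)
  +{done,err,data} → &{done,err,data}  (⊕→&)
    • done:
      !Str → ?Str
        dual(end) = end
    • err:
      ?Int → !Int
        dual(end) = end
    • data:
      +{err,ack,ok} → &{err,ack,ok}  (⊕→&)
        • err:
          dual(Y) = Y
        • ack:
          dual(Y) = Y
        • ok:
          dual(end) = end

rec Y.&{done: ?Str.end, err: !Int.end, data: &{err: Y, ack: Y, ok: end}}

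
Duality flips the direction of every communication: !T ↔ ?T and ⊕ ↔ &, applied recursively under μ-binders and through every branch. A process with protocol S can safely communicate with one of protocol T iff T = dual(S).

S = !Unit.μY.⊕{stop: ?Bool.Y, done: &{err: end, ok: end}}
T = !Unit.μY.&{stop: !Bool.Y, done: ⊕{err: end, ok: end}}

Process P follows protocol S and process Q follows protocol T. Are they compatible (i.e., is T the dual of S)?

!Unit | !Unit  ✗ same direction on both sides — not dual

NO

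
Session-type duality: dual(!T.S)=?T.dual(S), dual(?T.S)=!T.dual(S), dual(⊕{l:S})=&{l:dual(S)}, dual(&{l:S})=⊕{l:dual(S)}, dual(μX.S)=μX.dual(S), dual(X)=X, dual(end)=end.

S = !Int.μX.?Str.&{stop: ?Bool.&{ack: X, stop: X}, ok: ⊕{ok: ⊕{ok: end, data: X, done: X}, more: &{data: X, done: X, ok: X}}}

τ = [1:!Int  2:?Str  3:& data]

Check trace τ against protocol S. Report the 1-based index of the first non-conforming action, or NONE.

@1 !Int  match  now at μX.…
@2 ?Str  match  now at &{stop: ?Bool.&{ack: μX.…, stop: μX.…}, ok: ⊕{ok: ⊕{ok: end, data: μX.…, done: μX.…}, more: &{data: μX.…, done: μX.…, ok: μX.…}}}
@3 got & data, protocol expects & stop or & ok  ✗

3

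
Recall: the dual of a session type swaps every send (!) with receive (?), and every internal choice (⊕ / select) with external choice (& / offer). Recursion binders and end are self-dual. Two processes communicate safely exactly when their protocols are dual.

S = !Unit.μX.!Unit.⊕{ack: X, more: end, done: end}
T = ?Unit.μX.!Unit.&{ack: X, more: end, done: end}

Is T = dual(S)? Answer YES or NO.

!Unit vs ?Unit  ✓
  μX vs μX  ✓ (rec unchanged)
    !Unit vs !Unit  ✗ same direction on both sides — not dual

NO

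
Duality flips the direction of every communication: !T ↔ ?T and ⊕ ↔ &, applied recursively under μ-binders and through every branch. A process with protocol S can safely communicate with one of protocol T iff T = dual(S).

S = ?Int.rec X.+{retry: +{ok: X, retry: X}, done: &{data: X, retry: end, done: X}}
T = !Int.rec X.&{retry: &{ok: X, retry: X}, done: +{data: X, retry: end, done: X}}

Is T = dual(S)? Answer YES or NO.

?Int vs !Int  ok
  rec X vs rec X  ok (binder kept)
    +{retry,done} vs &{retry,done}  ok labels match
      [retry]
        +{ok,retry} vs &{ok,retry}  ok labels match
          [ok]
            X vs X  ok
          [retry]
            X vs X  ok
      [done]
        &{data,retry,done} vs +{data,retry,done}  ok labels match
          [data]
            X vs X  ok
          [retry]
            end vs end  ok
          [done]
            X vs X  ok

YES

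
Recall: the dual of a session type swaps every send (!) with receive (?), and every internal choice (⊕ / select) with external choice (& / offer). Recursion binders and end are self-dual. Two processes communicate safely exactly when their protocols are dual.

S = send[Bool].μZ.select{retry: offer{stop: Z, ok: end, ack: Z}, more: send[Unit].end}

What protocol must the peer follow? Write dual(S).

recv[Bool].μZ.offer{retry: select{stop: Z, ok: end, ack: Z}, more: recv[Unit].end}

send[Bool] → recv[Bool]
  μZ → μZ  (μ self-dual)
    select{retry,more} → offer{retry,more}  (⊕→&)
      • retry:
        offer{stop,ok,ack} → select{stop,ok,ack}  (&→⊕)
          • stop:
            Z self-dual
          • ok:
            end self-dual
          • ack:
            Z self-dual
      • more:
        send[Unit] → recv[Unit]
          end self-dual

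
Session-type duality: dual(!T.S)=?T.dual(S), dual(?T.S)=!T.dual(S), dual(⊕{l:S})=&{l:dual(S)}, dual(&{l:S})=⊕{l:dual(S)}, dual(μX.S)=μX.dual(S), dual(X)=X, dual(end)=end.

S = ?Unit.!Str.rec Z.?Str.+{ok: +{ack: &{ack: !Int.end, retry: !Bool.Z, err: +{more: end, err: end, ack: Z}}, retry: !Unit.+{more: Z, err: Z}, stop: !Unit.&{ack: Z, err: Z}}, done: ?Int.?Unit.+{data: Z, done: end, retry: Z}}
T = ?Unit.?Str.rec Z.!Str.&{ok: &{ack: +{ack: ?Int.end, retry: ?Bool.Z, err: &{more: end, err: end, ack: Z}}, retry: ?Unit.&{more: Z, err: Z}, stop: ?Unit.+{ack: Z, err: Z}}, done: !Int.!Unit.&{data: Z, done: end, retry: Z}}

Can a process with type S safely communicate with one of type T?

?Unit vs ?Unit  ✗ same direction on both sides — not dual

NO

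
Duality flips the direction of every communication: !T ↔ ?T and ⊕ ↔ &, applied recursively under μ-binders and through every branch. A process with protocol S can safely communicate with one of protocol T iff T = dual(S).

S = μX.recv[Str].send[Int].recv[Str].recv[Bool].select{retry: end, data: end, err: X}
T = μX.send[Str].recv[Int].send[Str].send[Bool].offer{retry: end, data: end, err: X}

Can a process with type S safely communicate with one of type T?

μX | μX  match (μ self-dual)
  recv[Str] | send[Str]  match
    send[Int] | recv[Int]  match
      recv[Str] | send[Str]  match
        recv[Bool] | send[Bool]  match
          select{retry,data,err} | offer{retry,data,err}  match same labels
            [retry]
              end | end  match
            [data]
              end | end  match
            [err]
              X | X  match

YES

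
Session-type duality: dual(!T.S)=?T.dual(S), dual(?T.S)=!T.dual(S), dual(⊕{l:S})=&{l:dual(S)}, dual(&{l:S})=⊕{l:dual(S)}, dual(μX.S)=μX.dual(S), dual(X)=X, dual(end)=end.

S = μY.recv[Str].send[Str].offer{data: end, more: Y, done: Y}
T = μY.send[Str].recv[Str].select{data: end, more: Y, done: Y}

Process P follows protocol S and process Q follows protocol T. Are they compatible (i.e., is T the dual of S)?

YES

μY ‖ μY  ok (μ self-dual)
  recv[Str] ‖ send[Str]  ok
    send[Str] ‖ recv[Str]  ok
      offer{data,more,done} ‖ select{data,more,done}  ok same labels
        • data:
          end ‖ end  ok
        • more:
          Y ‖ Y  ok
        • done:
          Y ‖ Y  ok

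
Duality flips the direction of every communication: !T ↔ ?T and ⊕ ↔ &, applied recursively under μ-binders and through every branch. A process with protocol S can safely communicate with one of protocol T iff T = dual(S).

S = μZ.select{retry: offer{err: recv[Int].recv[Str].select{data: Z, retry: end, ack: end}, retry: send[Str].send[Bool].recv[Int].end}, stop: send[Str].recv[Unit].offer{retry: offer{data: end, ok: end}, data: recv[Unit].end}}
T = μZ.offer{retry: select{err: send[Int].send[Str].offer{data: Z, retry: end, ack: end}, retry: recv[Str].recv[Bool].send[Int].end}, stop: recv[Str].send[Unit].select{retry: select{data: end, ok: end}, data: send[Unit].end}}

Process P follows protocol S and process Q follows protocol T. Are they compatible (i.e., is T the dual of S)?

YES

μZ ‖ μZ  match (μ self-dual)
  select{retry,stop} ‖ offer{retry,stop}  match same labels
    [retry]
      offer{err,retry} ‖ select{err,retry}  match same labels
        [err]
          recv[Int] ‖ send[Int]  match
            recv[Str] ‖ send[Str]  match
              select{data,retry,ack} ‖ offer{data,retry,ack}  match same labels
                [data]
                  Z ‖ Z  match
                [retry]
                  end ‖ end  match
                [ack]
                  end ‖ end  match
        [retry]
          send[Str] ‖ recv[Str]  match
            send[Bool] ‖ recv[Bool]  match
              recv[Int] ‖ send[Int]  match
                end ‖ end  match
    [stop]
      send[Str] ‖ recv[Str]  match
        recv[Unit] ‖ send[Unit]  match
          offer{retry,data} ‖ select{retry,data}  match same labels
            [retry]
              offer{data,ok} ‖ select{data,ok}  match same labels
                [data]
                  end ‖ end  match
                [ok]
                  end ‖ end  match
            [data]
              recv[Unit] ‖ send[Unit]  match
                end ‖ end  match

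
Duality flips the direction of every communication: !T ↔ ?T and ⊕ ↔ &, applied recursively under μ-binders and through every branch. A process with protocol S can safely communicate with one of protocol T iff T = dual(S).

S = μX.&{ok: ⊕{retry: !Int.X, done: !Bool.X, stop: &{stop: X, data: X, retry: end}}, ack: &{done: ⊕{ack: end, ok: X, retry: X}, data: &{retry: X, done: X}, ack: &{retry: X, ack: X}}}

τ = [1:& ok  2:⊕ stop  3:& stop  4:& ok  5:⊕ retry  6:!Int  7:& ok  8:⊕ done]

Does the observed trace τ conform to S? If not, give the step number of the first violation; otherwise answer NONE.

NONE

[1] & ok  match  state: ⊕{retry: !Int.μX.…, done: !Bool.μX.…, stop: &{stop: μX.…, data: μX.…, retry: end}}
[2] ⊕ stop  match  state: &{stop: μX.…, data: μX.…, retry: end}
[3] & stop  match  state: μX.…
[4] & ok  match  state: ⊕{retry: !Int.μX.…, done: !Bool.μX.…, stop: &{stop: μX.…, data: μX.…, retry: end}}
[5] ⊕ retry  match  state: !Int.μX.…
[6] !Int  match  state: μX.…
[7] & ok  match  state: ⊕{retry: !Int.μX.…, done: !Bool.μX.…, stop: &{stop: μX.…, data: μX.…, retry: end}}
[8] ⊕ done  match  state: !Bool.μX.…
τ conforms to S (length 8)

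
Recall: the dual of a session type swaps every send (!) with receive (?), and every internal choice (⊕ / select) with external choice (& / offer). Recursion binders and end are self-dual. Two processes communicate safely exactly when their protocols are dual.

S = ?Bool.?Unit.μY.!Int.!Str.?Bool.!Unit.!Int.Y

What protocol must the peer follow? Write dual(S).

?Bool = !Bool
  ?Unit = !Unit
    μY = μY  (binder kept)
      !Int = ?Int
        !Str = ?Str
          ?Bool = !Bool
            !Unit = ?Unit
              !Int = ?Int
                Y self-dual

!Bool.!Unit.μY.?Int.?Str.!Bool.?Unit.?Int.Y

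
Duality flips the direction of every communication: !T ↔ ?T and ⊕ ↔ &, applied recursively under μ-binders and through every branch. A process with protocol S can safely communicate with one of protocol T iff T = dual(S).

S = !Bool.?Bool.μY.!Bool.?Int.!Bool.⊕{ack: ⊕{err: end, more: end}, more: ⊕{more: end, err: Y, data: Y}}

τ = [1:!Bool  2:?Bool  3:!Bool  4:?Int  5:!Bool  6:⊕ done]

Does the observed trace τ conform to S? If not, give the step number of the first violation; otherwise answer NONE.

step 1: !Bool  ✓  state: ?Bool.μY.…
step 2: ?Bool  ✓  state: μY.…
step 3: !Bool  ✓  state: ?Int.!Bool.⊕{ack: ⊕{err: end, more: end}, more: ⊕{more: end, err: μY.…, data: μY.…}}
step 4: ?Int  ✓  state: !Bool.⊕{ack: ⊕{err: end, more: end}, more: ⊕{more: end, err: μY.…, data: μY.…}}
step 5: !Bool  ✓  state: ⊕{ack: ⊕{err: end, more: end}, more: ⊕{more: end, err: μY.…, data: μY.…}}
step 6: got ⊕ done, protocol expects ⊕ ack or ⊕ more  ✗

6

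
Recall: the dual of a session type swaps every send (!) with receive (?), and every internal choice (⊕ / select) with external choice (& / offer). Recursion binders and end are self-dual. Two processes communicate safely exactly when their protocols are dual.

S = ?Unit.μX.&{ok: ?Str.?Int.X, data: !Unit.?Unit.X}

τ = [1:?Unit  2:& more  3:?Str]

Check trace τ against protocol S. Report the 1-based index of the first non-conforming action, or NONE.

step 1: ?Unit  match  now at μX.…
step 2: got & more, protocol expects & ok or & data  ✗

2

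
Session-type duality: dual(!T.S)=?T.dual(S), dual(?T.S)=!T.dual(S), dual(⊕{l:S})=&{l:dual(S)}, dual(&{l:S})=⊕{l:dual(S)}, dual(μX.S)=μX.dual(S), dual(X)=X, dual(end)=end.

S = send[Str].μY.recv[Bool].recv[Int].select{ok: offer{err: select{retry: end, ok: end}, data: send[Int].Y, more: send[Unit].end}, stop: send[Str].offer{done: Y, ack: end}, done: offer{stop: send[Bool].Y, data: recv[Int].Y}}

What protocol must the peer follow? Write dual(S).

recv[Str].μY.send[Bool].send[Int].offer{ok: select{err: offer{retry: end, ok: end}, data: recv[Int].Y, more: recv[Unit].end}, stop: recv[Str].select{done: Y, ack: end}, done: select{stop: recv[Bool].Y, data: send[Int].Y}}

send[Str] ↦ recv[Str]
  μY ↦ μY  (rec unchanged)
    recv[Bool] ↦ send[Bool]
      recv[Int] ↦ send[Int]
        select{ok,stop,done} ↦ offer{ok,stop,done}  (internal→external)
          [ok]
            offer{err,data,more} ↦ select{err,data,more}  (offer→select)
              [err]
                select{retry,ok} ↦ offer{retry,ok}  (internal→external)
                  [retry]
                    end self-dual
                  [ok]
                    end self-dual
              [data]
                send[Int] ↦ recv[Int]
                  Y self-dual
              [more]
                send[Unit] ↦ recv[Unit]
                  end self-dual
          [stop]
            send[Str] ↦ recv[Str]
              offer{done,ack} ↦ select{done,ack}  (offer→select)
                [done]
                  Y self-dual
                [ack]
                  end self-dual
          [done]
            offer{stop,data} ↦ select{stop,data}  (offer→select)
              [stop]
                send[Bool] ↦ recv[Bool]
                  Y self-dual
              [data]
                recv[Int] ↦ send[Int]
                  Y self-dual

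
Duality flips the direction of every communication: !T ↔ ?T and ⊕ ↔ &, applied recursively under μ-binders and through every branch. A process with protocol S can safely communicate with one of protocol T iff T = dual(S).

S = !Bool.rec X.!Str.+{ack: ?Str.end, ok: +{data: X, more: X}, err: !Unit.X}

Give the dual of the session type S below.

?Bool.rec X.?Str.&{ack: !Str.end, ok: &{data: X, more: X}, err: ?Unit.X}

!Bool → ?Bool
  rec X → rec X  (rec unchanged)
    !Str → ?Str
      +{ack,ok,err} → &{ack,ok,err}  (select→offer)
        case ack:
          ?Str → !Str
            dual(end) = end
        case ok:
          +{data,more} → &{data,more}  (select→offer)
            case data:
              dual(X) = X
            case more:
              dual(X) = X
        case err:
          !Unit → ?Unit
            dual(X) = X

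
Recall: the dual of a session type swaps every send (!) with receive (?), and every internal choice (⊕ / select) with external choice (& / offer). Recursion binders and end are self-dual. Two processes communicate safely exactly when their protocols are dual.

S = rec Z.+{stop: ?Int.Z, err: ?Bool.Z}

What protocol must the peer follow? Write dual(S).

rec Z ↦ rec Z  (μ self-dual)
  +{stop,err} ↦ &{stop,err}  (internal→external)
    [stop]
      ?Int ↦ !Int
        dual(Z) = Z
    [err]
      ?Bool ↦ !Bool
        dual(Z) = Z

rec Z.&{stop: !Int.Z, err: !Bool.Z}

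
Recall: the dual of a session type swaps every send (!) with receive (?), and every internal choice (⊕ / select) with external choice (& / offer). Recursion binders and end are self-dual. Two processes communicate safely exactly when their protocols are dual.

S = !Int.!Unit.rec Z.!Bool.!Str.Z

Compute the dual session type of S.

!Int ↦ ?Int
  !Unit ↦ ?Unit
    rec Z ↦ rec Z  (μ self-dual)
      !Bool ↦ ?Bool
        !Str ↦ ?Str
          dual(Z) = Z

?Int.?Unit.rec Z.?Bool.?Str.Z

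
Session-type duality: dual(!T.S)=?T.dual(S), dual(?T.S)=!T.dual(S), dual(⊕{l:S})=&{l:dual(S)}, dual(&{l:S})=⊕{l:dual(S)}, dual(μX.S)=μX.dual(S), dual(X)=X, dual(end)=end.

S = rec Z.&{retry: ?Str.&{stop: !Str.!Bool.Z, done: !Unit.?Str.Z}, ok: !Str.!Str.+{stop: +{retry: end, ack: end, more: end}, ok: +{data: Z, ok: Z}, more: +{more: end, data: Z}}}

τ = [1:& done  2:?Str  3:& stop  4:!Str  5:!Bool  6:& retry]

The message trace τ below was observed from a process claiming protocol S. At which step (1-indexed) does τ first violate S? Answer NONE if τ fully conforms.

1

[1] got & done, protocol expects & retry or & ok  ✗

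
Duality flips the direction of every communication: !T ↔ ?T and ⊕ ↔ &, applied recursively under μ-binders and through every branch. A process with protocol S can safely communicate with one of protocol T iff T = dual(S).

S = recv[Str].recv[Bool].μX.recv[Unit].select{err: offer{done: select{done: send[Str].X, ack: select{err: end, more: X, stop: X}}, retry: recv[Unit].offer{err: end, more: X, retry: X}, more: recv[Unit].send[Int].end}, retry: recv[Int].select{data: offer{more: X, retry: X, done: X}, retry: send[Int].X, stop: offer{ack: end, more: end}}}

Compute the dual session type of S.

send[Str].send[Bool].μX.send[Unit].offer{err: select{done: offer{done: recv[Str].X, ack: offer{err: end, more: X, stop: X}}, retry: send[Unit].select{err: end, more: X, retry: X}, more: send[Unit].recv[Int].end}, retry: send[Int].offer{data: select{more: X, retry: X, done: X}, retry: recv[Int].X, stop: select{ack: end, more: end}}}

recv[Str] = send[Str]
  recv[Bool] = send[Bool]
    μX = μX  (rec unchanged)
      recv[Unit] = send[Unit]
        select{err,retry} = offer{err,retry}  (internal→external)
          • err:
            offer{done,retry,more} = select{done,retry,more}  (offer→select)
              • done:
                select{done,ack} = offer{done,ack}  (internal→external)
                  • done:
                    send[Str] = recv[Str]
                      X ↦ X
                  • ack:
                    select{err,more,stop} = offer{err,more,stop}  (internal→external)
                      • err:
                        end ↦ end
                      • more:
                        X ↦ X
                      • stop:
                        X ↦ X
              • retry:
                recv[Unit] = send[Unit]
                  offer{err,more,retry} = select{err,more,retry}  (offer→select)
                    • err:
                      end ↦ end
                    • more:
                      X ↦ X
                    • retry:
                      X ↦ X
              • more:
                recv[Unit] = send[Unit]
                  send[Int] = recv[Int]
                    end ↦ end
          • retry:
            recv[Int] = send[Int]
              select{data,retry,stop} = offer{data,retry,stop}  (internal→external)
                • data:
                  offer{more,retry,done} = select{more,retry,done}  (offer→select)
                    • more:
                      X ↦ X
                    • retry:
                      X ↦ X
                    • done:
                      X ↦ X
                • retry:
                  send[Int] = recv[Int]
                    X ↦ X
                • stop:
                  offer{ack,more} = select{ack,more}  (offer→select)
                    • ack:
                      end ↦ end
                    • more:
                      end ↦ end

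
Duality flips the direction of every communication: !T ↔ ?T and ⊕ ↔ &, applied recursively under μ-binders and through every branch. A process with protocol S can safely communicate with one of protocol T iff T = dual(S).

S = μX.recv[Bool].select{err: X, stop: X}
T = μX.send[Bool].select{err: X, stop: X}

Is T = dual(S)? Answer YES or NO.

μX vs μX  match (rec unchanged)
  recv[Bool] vs send[Bool]  match
    select{err,stop} vs select{err,stop}  ✗ choice polarity not flipped — not dual

NO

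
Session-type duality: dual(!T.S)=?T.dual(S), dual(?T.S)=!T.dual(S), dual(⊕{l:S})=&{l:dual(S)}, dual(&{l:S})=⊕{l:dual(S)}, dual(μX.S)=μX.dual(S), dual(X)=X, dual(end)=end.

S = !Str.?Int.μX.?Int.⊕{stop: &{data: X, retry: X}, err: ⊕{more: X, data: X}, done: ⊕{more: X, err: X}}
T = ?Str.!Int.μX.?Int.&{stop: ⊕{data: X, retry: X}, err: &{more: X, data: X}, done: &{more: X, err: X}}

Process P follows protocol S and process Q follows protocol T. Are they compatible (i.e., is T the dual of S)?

NO

!Str ‖ ?Str  ✓
  ?Int ‖ !Int  ✓
    μX ‖ μX  ✓ (binder kept)
      ?Int ‖ ?Int  ✗ same direction on both sides — not dual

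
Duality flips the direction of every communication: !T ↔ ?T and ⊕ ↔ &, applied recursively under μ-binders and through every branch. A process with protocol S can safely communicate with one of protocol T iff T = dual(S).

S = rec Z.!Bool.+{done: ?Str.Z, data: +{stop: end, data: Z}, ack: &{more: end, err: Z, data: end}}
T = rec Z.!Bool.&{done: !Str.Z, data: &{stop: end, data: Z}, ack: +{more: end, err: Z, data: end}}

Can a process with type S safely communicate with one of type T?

NO

rec Z vs rec Z  ✓ (μ self-dual)
  !Bool vs !Bool  ✗ same direction on both sides — not dual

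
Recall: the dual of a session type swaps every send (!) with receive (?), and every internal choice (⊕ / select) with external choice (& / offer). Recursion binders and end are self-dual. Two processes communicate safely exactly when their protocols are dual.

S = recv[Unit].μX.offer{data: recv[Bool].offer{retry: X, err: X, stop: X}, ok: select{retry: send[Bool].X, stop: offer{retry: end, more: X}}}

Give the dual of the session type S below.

send[Unit].μX.select{data: send[Bool].select{retry: X, err: X, stop: X}, ok: offer{retry: recv[Bool].X, stop: select{retry: end, more: X}}}

recv[Unit] = send[Unit]
  μX = μX  (rec unchanged)
    offer{data,ok} = select{data,ok}  (external→internal)
      case data:
        recv[Bool] = send[Bool]
          offer{retry,err,stop} = select{retry,err,stop}  (external→internal)
            case retry:
              X self-dual
            case err:
              X self-dual
            case stop:
              X self-dual
      case ok:
        select{retry,stop} = offer{retry,stop}  (select→offer)
          case retry:
            send[Bool] = recv[Bool]
              X self-dual
          case stop:
            offer{retry,more} = select{retry,more}  (external→internal)
              case retry:
                end self-dual
              case more:
                X self-dual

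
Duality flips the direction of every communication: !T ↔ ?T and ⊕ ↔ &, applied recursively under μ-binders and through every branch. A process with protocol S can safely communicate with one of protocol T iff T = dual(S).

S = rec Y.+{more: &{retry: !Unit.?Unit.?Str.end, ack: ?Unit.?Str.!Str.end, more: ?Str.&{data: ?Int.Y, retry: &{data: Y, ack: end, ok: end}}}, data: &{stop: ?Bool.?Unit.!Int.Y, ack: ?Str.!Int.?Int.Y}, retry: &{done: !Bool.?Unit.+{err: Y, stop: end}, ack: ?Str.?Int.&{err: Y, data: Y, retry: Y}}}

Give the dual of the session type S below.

rec Y → rec Y  (rec unchanged)
  +{more,data,retry} → &{more,data,retry}  (⊕→&)
    [more]
      &{retry,ack,more} → +{retry,ack,more}  (offer→select)
        [retry]
          !Unit → ?Unit
            ?Unit → !Unit
              ?Str → !Str
                dual(end) = end
        [ack]
          ?Unit → !Unit
            ?Str → !Str
              !Str → ?Str
                dual(end) = end
        [more]
          ?Str → !Str
            &{data,retry} → +{data,retry}  (offer→select)
              [data]
                ?Int → !Int
                  dual(Y) = Y
              [retry]
                &{data,ack,ok} → +{data,ack,ok}  (offer→select)
                  [data]
                    dual(Y) = Y
                  [ack]
                    dual(end) = end
                  [ok]
                    dual(end) = end
    [data]
      &{stop,ack} → +{stop,ack}  (offer→select)
        [stop]
          ?Bool → !Bool
            ?Unit → !Unit
              !Int → ?Int
                dual(Y) = Y
        [ack]
          ?Str → !Str
            !Int → ?Int
              ?Int → !Int
                dual(Y) = Y
    [retry]
      &{done,ack} → +{done,ack}  (offer→select)
        [done]
          !Bool → ?Bool
            ?Unit → !Unit
              +{err,stop} → &{err,stop}  (⊕→&)
                [err]
                  dual(Y) = Y
                [stop]
                  dual(end) = end
        [ack]
          ?Str → !Str
            ?Int → !Int
              &{err,data,retry} → +{err,data,retry}  (offer→select)
                [err]
                  dual(Y) = Y
                [data]
                  dual(Y) = Y
                [retry]
                  dual(Y) = Y

rec Y.&{more: +{retry: ?Unit.!Unit.!Str.end, ack: !Unit.!Str.?Str.end, more: !Str.+{data: !Int.Y, retry: +{data: Y, ack: end, ok: end}}}, data: +{stop: !Bool.!Unit.?Int.Y, ack: !Str.?Int.!Int.Y}, retry: +{done: ?Bool.!Unit.&{err: Y, stop: end}, ack: !Str.!Int.+{err: Y, data: Y, retry: Y}}}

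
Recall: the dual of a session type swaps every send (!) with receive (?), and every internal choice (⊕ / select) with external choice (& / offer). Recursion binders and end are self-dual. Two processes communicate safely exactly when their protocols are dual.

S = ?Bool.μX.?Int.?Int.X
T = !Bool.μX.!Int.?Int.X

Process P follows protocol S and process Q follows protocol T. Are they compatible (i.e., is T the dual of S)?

?Bool ‖ !Bool  match
  μX ‖ μX  match (μ self-dual)
    ?Int ‖ !Int  match
      ?Int ‖ ?Int  ✗ same direction on both sides — not dual

NO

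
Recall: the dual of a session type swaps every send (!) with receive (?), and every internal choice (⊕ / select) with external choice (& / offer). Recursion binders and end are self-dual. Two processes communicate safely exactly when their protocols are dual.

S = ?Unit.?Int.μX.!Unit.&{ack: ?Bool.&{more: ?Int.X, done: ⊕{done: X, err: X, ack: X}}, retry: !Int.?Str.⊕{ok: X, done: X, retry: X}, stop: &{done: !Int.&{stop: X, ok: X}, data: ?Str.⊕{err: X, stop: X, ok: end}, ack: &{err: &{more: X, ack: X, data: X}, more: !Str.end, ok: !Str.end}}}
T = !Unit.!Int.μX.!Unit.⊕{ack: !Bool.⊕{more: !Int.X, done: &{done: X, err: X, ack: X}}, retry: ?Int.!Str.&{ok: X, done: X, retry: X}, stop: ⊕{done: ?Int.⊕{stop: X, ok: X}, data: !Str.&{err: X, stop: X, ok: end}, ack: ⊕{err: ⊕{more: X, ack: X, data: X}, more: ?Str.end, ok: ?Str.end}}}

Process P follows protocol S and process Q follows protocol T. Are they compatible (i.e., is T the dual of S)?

NO

?Unit vs !Unit  ok
  ?Int vs !Int  ok
    μX vs μX  ok (binder kept)
      !Unit vs !Unit  ✗ same direction on both sides — not dual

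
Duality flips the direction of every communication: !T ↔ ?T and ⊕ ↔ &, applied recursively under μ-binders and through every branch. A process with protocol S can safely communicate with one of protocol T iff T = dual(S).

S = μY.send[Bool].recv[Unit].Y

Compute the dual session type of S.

μY.recv[Bool].send[Unit].Y

μY → μY  (rec unchanged)
  send[Bool] → recv[Bool]
    recv[Unit] → send[Unit]
      Y self-dual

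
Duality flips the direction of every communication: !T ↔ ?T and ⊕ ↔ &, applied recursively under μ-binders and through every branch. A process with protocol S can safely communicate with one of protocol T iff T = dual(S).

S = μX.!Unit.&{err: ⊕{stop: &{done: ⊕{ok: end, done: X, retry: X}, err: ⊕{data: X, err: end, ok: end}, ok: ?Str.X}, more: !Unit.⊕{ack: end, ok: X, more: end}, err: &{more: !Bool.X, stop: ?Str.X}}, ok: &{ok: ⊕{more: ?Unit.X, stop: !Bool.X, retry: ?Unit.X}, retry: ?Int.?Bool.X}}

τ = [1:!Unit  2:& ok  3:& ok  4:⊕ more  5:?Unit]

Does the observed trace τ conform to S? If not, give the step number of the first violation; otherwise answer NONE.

step 1: !Unit  ok  cont: &{err: ⊕{stop: &{done: ⊕{ok: end, done: μX.…, retry: μX.…}, err: ⊕{data: μX.…, err: end, ok: end}, ok: ?Str.μX.…}, more: !Unit.⊕{ack: end, ok: μX.…, more: end}, err: &{more: !Bool.μX.…, stop: ?Str.μX.…}}, ok: &{ok: ⊕{more: ?Unit.μX.…, stop: !Bool.μX.…, retry: ?Unit.μX.…}, retry: ?Int.?Bool.μX.…}}
step 2: & ok  ok  cont: &{ok: ⊕{more: ?Unit.μX.…, stop: !Bool.μX.…, retry: ?Unit.μX.…}, retry: ?Int.?Bool.μX.…}
step 3: & ok  ok  cont: ⊕{more: ?Unit.μX.…, stop: !Bool.μX.…, retry: ?Unit.μX.…}
step 4: ⊕ more  ok  cont: ?Unit.μX.…
step 5: ?Unit  ok  cont: μX.…
trace exhausted — no violation

NONE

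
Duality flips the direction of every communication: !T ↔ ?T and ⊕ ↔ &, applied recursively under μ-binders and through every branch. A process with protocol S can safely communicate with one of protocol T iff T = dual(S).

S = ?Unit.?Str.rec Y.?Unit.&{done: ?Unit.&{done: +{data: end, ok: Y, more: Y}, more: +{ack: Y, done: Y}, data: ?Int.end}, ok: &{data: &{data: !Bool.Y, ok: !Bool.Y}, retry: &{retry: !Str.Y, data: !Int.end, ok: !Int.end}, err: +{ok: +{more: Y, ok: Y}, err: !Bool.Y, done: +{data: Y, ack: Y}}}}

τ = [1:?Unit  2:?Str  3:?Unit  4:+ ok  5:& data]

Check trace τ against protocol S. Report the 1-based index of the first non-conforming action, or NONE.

@1 ?Unit  ✓  residual = ?Str.rec Y.…
@2 ?Str  ✓  residual = rec Y.…
@3 ?Unit  ✓  residual = &{done: ?Unit.&{done: +{data: end, ok: rec Y.…, more: rec Y.…}, more: +{ack: rec Y.…, done: rec Y.…}, data: ?Int.end}, ok: &{data: &{data: !Bool.rec Y.…, ok: !Bool.rec Y.…}, retry: &{retry: !Str.rec Y.…, data: !Int.end, ok: !Int.end}, err: +{ok: +{more: rec Y.…, ok: rec Y.…}, err: !Bool.rec Y.…, done: +{data: rec Y.…, ack: rec Y.…}}}}
@4 got + ok, protocol expects & done or & ok  ✗

4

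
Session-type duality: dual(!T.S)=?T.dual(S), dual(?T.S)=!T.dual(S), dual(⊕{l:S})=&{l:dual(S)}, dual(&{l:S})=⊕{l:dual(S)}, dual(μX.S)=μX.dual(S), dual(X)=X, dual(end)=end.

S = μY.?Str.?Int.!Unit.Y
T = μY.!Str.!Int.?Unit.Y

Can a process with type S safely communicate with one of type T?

YES

μY | μY  match (μ self-dual)
  ?Str | !Str  match
    ?Int | !Int  match
      !Unit | ?Unit  match
        Y | Y  match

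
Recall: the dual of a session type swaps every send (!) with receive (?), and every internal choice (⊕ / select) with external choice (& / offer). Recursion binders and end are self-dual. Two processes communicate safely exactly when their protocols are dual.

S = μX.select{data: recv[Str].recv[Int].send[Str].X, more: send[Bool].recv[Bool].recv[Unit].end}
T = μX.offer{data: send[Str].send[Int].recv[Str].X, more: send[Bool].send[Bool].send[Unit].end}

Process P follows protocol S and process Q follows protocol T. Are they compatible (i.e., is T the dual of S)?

μX ‖ μX  ok (binder kept)
  select{data,more} ‖ offer{data,more}  ok label sets agree
    case data:
      recv[Str] ‖ send[Str]  ok
        recv[Int] ‖ send[Int]  ok
          send[Str] ‖ recv[Str]  ok
            X ‖ X  ok
    case more:
      send[Bool] ‖ send[Bool]  ✗ same direction on both sides — not dual

NO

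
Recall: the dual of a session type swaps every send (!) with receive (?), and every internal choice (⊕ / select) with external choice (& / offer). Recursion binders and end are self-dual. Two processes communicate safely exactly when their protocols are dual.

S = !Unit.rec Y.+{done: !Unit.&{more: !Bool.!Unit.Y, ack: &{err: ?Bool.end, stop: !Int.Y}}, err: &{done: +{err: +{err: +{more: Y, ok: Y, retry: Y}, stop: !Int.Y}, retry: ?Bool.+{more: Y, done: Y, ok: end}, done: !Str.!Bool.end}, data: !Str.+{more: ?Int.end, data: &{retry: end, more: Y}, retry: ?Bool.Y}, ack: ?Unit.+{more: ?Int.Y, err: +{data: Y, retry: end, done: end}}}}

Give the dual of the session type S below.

?Unit.rec Y.&{done: ?Unit.+{more: ?Bool.?Unit.Y, ack: +{err: !Bool.end, stop: ?Int.Y}}, err: +{done: &{err: &{err: &{more: Y, ok: Y, retry: Y}, stop: ?Int.Y}, retry: !Bool.&{more: Y, done: Y, ok: end}, done: ?Str.?Bool.end}, data: ?Str.&{more: !Int.end, data: +{retry: end, more: Y}, retry: !Bool.Y}, ack: !Unit.&{more: !Int.Y, err: &{data: Y, retry: end, done: end}}}}

!Unit ↦ ?Unit
  rec Y ↦ rec Y  (rec unchanged)
    +{done,err} ↦ &{done,err}  (internal→external)
      case done:
        !Unit ↦ ?Unit
          &{more,ack} ↦ +{more,ack}  (external→internal)
            case more:
              !Bool ↦ ?Bool
                !Unit ↦ ?Unit
                  Y self-dual
            case ack:
              &{err,stop} ↦ +{err,stop}  (external→internal)
                case err:
                  ?Bool ↦ !Bool
                    end self-dual
                case stop:
                  !Int ↦ ?Int
                    Y self-dual
      case err:
        &{done,data,ack} ↦ +{done,data,ack}  (external→internal)
          case done:
            +{err,retry,done} ↦ &{err,retry,done}  (internal→external)
              case err:
                +{err,stop} ↦ &{err,stop}  (internal→external)
                  case err:
                    +{more,ok,retry} ↦ &{more,ok,retry}  (internal→external)
                      case more:
                        Y self-dual
                      case ok:
                        Y self-dual
                      case retry:
                        Y self-dual
                  case stop:
                    !Int ↦ ?Int
                      Y self-dual
              case retry:
                ?Bool ↦ !Bool
                  +{more,done,ok} ↦ &{more,done,ok}  (internal→external)
                    case more:
                      Y self-dual
                    case done:
                      Y self-dual
                    case ok:
                      end self-dual
              case done:
                !Str ↦ ?Str
                  !Bool ↦ ?Bool
                    end self-dual
          case data:
            !Str ↦ ?Str
              +{more,data,retry} ↦ &{more,data,retry}  (internal→external)
                case more:
                  ?Int ↦ !Int
                    end self-dual
                case data:
                  &{retry,more} ↦ +{retry,more}  (external→internal)
                    case retry:
                      end self-dual
                    case more:
                      Y self-dual
                case retry:
                  ?Bool ↦ !Bool
                    Y self-dual
          case ack:
            ?Unit ↦ !Unit
              +{more,err} ↦ &{more,err}  (internal→external)
                case more:
                  ?Int ↦ !Int
                    Y self-dual
                case err:
                  +{data,retry,done} ↦ &{data,retry,done}  (internal→external)
                    case data:
                      Y self-dual
                    case retry:
                      end self-dual
                    case done:
                      end self-dual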